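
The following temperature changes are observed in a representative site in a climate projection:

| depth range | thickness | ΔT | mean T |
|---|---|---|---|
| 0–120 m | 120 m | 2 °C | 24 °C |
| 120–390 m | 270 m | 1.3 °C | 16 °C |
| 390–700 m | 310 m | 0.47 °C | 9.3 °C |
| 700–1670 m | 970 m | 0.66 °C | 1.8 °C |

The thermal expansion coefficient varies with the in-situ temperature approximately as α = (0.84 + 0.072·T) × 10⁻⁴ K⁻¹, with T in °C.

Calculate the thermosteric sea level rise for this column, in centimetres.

Layer 1: α = (0.84 + 0.072×24)×10⁻⁴ = 2.568×10⁻⁴ K⁻¹
Layer 2: α = (0.84 + 0.072×16)×10⁻⁴ = 1.992×10⁻⁴ K⁻¹
Layer 3: α = (0.84 + 0.072×9.3)×10⁻⁴ = 1.5096×10⁻⁴ K⁻¹
Layer 4: α = (0.84 + 0.072×1.8)×10⁻⁴ = 0.9696×10⁻⁴ K⁻¹
Layer 1: 2.568×10⁻⁴ × 120 × 2 = 0.061632 m
120–390 m: 1.3 × 270 × 1.992×10⁻⁴ = 0.0699192 m
Layer 3: 0.47 × 310 × 1.5096×10⁻⁴ = 0.021994872 m
Layer 4: 0.9696×10⁻⁴ × 0.66 × 970 = 0.062073792 m
Δh = 0.061632 + 0.0699192 + 0.021994872 + 0.062073792 = 0.215619864 m

about 22 cm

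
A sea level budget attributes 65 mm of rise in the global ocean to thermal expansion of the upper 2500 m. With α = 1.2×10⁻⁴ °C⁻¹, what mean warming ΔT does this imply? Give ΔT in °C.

about 0.217 °C

ΔT = Δh/(αH) = 0.065 / (1.2×10⁻⁴ × 2500) ≈ 0.2167 °C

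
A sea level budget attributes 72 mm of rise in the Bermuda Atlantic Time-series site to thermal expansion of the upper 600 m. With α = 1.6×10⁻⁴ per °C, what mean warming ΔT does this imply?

about 0.750 °C

ΔT = Δh/(αH) = 0.072 / (1.6×10⁻⁴ × 600) = 0.7500 °C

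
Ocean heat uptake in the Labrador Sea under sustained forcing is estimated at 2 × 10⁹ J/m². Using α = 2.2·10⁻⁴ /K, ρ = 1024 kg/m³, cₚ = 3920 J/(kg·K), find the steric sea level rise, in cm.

Δh = αQ/(ρcₚ) = 2.2×10⁻⁴ × 2×10⁹ / (1024 × 3920) ≈ 0.10961 m

about 11 cm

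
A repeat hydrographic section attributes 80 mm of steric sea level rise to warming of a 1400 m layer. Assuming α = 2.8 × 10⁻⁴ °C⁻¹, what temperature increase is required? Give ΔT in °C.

ΔT = Δh/(αH) = 0.08 / (2.8×10⁻⁴ × 1400) ≈ 0.2041 °C

ΔT ≈ 0.20 °C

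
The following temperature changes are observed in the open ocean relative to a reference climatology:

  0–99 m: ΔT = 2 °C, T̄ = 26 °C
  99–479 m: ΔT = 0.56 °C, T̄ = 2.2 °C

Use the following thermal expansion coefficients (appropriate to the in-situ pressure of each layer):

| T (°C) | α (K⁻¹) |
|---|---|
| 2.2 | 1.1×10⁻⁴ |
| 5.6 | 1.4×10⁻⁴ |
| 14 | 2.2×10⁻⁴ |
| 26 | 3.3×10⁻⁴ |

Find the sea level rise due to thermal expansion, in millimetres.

Layer 1 at 26 °C → α = 3.3×10⁻⁴ K⁻¹
Layer 2 at 2.2 °C → α = 1.1×10⁻⁴ K⁻¹
0–99 m: 3.3×10⁻⁴ × 2 × 99 = 0.06534 m
99–479 m: 380 × 1.1×10⁻⁴ × 0.56 = 0.023408 m
Δh = 0.06534 + 0.023408 = 0.088748 m ≈ 88.7 mm

88.7 mm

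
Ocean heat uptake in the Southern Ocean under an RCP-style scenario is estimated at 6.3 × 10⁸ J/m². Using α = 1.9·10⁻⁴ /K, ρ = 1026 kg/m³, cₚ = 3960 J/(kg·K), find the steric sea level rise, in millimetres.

Δh = αQ/(ρcₚ) = 1.9×10⁻⁴ × 6.3×10⁸ / (1026 × 3960) ≈ 0.029461 m

29.5 mm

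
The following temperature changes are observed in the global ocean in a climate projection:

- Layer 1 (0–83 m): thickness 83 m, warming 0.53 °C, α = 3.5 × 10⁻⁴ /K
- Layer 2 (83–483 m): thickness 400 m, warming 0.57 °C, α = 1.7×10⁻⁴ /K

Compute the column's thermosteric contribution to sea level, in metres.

83 × 3.5×10⁻⁴ × 0.53 = 0.0153965 m
1.7×10⁻⁴ × 400 × 0.57 = 0.03876 m
Δh = 0.0153965 + 0.03876 = 0.0541565 m

Δh = 0.0542 m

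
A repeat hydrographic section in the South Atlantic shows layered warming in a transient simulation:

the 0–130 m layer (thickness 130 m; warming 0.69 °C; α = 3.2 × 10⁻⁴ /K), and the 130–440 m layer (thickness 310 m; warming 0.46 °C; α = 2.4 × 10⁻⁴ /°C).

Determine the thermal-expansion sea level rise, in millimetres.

62.9 mm

130 × 0.69 × 3.2×10⁻⁴ = 0.028704 m
310 × 0.46 × 2.4×10⁻⁴ = 0.034224 m
Δh = 0.028704 + 0.034224 = 0.062928 m ≈ 62.9 mm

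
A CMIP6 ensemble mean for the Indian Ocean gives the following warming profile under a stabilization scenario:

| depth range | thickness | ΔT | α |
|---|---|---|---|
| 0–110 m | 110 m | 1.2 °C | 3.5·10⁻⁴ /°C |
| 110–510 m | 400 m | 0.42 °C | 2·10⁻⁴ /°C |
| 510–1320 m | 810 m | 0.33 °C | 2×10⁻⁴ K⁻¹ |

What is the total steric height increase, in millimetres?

Layer 1: 110 × 1.2 × 3.5×10⁻⁴ = 0.04620 m
110–510 m: 0.42 × 2×10⁻⁴ × 400 = 0.03360 m
Layer 3: 0.33 × 2×10⁻⁴ × 810 = 0.05346 m
Δh = 0.04620 + 0.03360 + 0.05346 = 0.13326 m

about 133 mm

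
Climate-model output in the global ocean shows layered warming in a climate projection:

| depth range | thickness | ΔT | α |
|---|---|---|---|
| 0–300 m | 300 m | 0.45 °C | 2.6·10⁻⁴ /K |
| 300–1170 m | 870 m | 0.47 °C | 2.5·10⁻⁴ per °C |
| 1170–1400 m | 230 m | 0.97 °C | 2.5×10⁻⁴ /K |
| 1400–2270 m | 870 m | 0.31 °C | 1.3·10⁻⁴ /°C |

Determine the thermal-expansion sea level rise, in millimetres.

2.6×10⁻⁴ × 300 × 0.45 = 0.03510 m
300–1170 m: 0.47 × 2.5×10⁻⁴ × 870 = 0.102225 m
1170–1400 m: 0.97 × 230 × 2.5×10⁻⁴ = 0.055775 m
1400–2270 m: 0.31 × 870 × 1.3×10⁻⁴ = 0.035061 m
Δh = 0.03510 + 0.102225 + 0.055775 + 0.035061 = 0.228161 m

Δh ≈ 228 mm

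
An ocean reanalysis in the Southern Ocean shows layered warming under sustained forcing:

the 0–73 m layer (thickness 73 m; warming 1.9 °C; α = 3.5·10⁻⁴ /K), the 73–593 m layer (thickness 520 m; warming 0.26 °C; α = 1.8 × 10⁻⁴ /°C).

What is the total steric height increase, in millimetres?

72.9 mm of thermosteric rise

1.9 × 3.5×10⁻⁴ × 73 = 0.048545 m
Layer 2: 0.26 × 1.8×10⁻⁴ × 520 = 0.024336 m
Δh = 0.048545 + 0.024336 = 0.072881 m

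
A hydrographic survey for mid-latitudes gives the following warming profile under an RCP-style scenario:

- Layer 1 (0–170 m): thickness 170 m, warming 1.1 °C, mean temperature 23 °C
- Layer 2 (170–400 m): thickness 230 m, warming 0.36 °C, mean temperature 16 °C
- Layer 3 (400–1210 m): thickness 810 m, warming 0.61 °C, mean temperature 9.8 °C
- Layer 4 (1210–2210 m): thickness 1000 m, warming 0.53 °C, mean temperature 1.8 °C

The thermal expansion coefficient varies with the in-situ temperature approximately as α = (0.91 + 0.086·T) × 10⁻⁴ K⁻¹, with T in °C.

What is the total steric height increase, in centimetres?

21.6 cm

Layer 1: α = (0.91 + 0.086×23)×10⁻⁴ = 2.888×10⁻⁴ K⁻¹
Layer 2: α = (0.91 + 0.086×16)×10⁻⁴ = 2.286×10⁻⁴ K⁻¹
Layer 3: α = (0.91 + 0.086×9.8)×10⁻⁴ = 1.7528×10⁻⁴ K⁻¹
Layer 4: α = (0.91 + 0.086×1.8)×10⁻⁴ = 1.0648×10⁻⁴ K⁻¹
0–170 m: 170 × 2.888×10⁻⁴ × 1.1 = 0.0540056 m
0.36 × 2.286×10⁻⁴ × 230 = 0.01892808 m
400–1210 m: 0.61 × 1.7528×10⁻⁴ × 810 = 0.086605848 m
1210–2210 m: 1.0648×10⁻⁴ × 1000 × 0.53 = 0.0564344 m
Δh = 0.0540056 + 0.01892808 + 0.086605848 + 0.0564344 = 0.215973928 m ≈ 21.6 cm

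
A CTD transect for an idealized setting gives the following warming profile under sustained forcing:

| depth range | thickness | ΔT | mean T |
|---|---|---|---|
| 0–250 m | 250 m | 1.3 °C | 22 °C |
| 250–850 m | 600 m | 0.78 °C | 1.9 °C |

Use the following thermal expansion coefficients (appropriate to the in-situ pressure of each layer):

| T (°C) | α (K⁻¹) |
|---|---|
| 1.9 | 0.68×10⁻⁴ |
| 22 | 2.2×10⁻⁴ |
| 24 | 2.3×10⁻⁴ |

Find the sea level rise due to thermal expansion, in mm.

Layer 1 at 22 °C → α = 2.2×10⁻⁴ K⁻¹
Layer 2 at 1.9 °C → α = 0.68×10⁻⁴ K⁻¹
Layer 1: 250 × 1.3 × 2.2×10⁻⁴ = 0.07150 m
0.68×10⁻⁴ × 0.78 × 600 = 0.031824 m
Δh = 0.07150 + 0.031824 = 0.103324 m

Δh ≈ 103 mm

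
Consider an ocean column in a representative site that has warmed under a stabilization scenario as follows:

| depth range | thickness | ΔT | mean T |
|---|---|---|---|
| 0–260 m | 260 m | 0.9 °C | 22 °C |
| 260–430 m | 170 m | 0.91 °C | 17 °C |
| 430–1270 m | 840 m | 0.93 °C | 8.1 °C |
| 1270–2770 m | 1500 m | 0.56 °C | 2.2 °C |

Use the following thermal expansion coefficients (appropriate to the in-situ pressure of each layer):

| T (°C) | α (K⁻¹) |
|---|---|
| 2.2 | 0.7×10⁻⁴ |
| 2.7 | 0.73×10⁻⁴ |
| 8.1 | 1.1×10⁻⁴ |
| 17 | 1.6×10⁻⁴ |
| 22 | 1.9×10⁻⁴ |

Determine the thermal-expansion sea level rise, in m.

Δh ≈ 0.21 m

Layer 1 at 22 °C → α = 1.9×10⁻⁴ K⁻¹
Layer 2 at 17 °C → α = 1.6×10⁻⁴ K⁻¹
Layer 3 at 8.1 °C → α = 1.1×10⁻⁴ K⁻¹
Layer 4 at 2.2 °C → α = 0.7×10⁻⁴ K⁻¹
0–260 m: 0.9 × 260 × 1.9×10⁻⁴ = 0.04446 m
170 × 1.6×10⁻⁴ × 0.91 = 0.024752 m
430–1270 m: 0.93 × 840 × 1.1×10⁻⁴ = 0.085932 m
0.7×10⁻⁴ × 0.56 × 1500 = 0.05880 m
Δh = 0.04446 + 0.024752 + 0.085932 + 0.05880 = 0.213944 m ≈ 0.21 m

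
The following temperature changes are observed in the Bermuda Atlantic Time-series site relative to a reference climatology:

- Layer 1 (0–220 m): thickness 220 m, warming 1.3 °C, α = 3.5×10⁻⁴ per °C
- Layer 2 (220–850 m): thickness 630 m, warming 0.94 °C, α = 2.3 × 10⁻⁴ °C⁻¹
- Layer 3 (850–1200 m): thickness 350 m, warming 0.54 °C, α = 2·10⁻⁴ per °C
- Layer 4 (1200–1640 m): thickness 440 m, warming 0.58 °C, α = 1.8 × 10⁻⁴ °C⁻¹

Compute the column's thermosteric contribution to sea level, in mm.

Δh ≈ 320 mm

0–220 m: 220 × 1.3 × 3.5×10⁻⁴ = 0.10010 m
220–850 m: 630 × 0.94 × 2.3×10⁻⁴ = 0.136206 m
Layer 3: 0.54 × 2×10⁻⁴ × 350 = 0.03780 m
0.58 × 1.8×10⁻⁴ × 440 = 0.045936 m
Δh = 0.10010 + 0.136206 + 0.03780 + 0.045936 = 0.320042 m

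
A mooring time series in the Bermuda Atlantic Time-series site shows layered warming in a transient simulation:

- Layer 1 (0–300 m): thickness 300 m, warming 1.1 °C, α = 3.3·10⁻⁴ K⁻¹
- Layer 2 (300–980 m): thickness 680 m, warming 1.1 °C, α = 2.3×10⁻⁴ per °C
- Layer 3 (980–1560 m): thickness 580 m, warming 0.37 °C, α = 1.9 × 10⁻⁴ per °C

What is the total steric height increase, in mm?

Layer 1: 1.1 × 3.3×10⁻⁴ × 300 = 0.10890 m
Layer 2: 2.3×10⁻⁴ × 680 × 1.1 = 0.17204 m
580 × 0.37 × 1.9×10⁻⁴ = 0.040774 m
Δh = 0.10890 + 0.17204 + 0.040774 = 0.321714 m ≈ 322 mm

Δh ≈ 322 mm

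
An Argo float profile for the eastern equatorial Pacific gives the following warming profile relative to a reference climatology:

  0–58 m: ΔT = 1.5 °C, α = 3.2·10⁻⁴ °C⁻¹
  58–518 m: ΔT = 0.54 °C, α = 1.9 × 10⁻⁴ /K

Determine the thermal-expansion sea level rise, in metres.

about 0.0750 m

58 × 3.2×10⁻⁴ × 1.5 = 0.02784 m
58–518 m: 1.9×10⁻⁴ × 460 × 0.54 = 0.047196 m
Δh = 0.02784 + 0.047196 = 0.075036 m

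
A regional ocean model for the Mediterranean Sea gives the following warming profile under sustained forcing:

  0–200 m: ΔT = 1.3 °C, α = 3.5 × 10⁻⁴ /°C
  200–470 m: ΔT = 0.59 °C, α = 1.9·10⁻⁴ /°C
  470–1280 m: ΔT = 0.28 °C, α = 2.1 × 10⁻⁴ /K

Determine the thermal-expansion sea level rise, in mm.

3.5×10⁻⁴ × 1.3 × 200 = 0.09100 m
270 × 0.59 × 1.9×10⁻⁴ = 0.030267 m
470–1280 m: 2.1×10⁻⁴ × 810 × 0.28 = 0.047628 m
Δh = 0.09100 + 0.030267 + 0.047628 = 0.168895 m ≈ 170 mm

about 170 mm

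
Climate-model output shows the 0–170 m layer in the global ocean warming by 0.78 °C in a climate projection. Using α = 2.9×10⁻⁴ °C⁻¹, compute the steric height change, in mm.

Δh = αΔT·H = 2.9×10⁻⁴ × 0.78 × 170 = 0.038454 m

Δh ≈ 38 mm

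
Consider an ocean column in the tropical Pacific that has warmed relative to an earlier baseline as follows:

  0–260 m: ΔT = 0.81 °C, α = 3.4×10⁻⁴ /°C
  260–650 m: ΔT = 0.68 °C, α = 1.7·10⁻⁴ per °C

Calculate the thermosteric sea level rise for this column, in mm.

3.4×10⁻⁴ × 260 × 0.81 = 0.071604 m
260–650 m: 0.68 × 1.7×10⁻⁴ × 390 = 0.045084 m
Δh = 0.071604 + 0.045084 = 0.116688 m ≈ 120 mm

120 mm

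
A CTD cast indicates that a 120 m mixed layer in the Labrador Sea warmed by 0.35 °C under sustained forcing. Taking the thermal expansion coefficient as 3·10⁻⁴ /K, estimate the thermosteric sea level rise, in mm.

Δh = αΔT·H = 3×10⁻⁴ × 0.35 × 120 = 0.01260 m

about 13 mm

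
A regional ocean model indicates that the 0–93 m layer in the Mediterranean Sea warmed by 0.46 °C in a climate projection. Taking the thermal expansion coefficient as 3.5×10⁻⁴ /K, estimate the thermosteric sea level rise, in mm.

15.0 mm

Δh = αΔT·H = 3.5×10⁻⁴ × 0.46 × 93 = 0.014973 m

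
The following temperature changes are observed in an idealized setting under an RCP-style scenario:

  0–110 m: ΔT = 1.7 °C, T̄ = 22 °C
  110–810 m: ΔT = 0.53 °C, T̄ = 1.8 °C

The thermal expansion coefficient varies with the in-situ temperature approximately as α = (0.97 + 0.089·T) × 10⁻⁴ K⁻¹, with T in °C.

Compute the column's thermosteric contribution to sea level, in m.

Layer 1: α = (0.97 + 0.089×22)×10⁻⁴ = 2.928×10⁻⁴ K⁻¹
Layer 2: α = (0.97 + 0.089×1.8)×10⁻⁴ = 1.1302×10⁻⁴ K⁻¹
1.7 × 110 × 2.928×10⁻⁴ = 0.0547536 m
0.53 × 1.1302×10⁻⁴ × 700 = 0.04193042 m
Δh = 0.0547536 + 0.04193042 = 0.09668402 m

about 0.0967 m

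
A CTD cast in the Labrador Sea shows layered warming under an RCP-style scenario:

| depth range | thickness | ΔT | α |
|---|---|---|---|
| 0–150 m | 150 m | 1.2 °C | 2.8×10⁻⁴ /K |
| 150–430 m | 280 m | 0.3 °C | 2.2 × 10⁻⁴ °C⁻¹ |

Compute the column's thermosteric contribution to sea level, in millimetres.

68.9 mm of thermosteric rise

Layer 1: 2.8×10⁻⁴ × 1.2 × 150 = 0.05040 m
2.2×10⁻⁴ × 280 × 0.3 = 0.01848 m
Δh = 0.05040 + 0.01848 = 0.06888 m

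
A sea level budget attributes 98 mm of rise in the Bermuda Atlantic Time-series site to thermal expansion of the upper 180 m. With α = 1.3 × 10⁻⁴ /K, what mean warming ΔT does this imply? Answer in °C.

about 4.19 °C

ΔT = Δh/(αH) = 0.098 / (1.3×10⁻⁴ × 180) ≈ 4.188 °C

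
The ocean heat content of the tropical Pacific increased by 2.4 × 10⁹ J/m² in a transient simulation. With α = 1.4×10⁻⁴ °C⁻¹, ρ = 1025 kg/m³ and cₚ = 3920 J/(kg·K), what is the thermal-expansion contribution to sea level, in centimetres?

Δh = 8.4 cm

Δh = αQ/(ρcₚ) = 1.4×10⁻⁴ × 2.4×10⁹ / (1025 × 3920) ≈ 0.083624 m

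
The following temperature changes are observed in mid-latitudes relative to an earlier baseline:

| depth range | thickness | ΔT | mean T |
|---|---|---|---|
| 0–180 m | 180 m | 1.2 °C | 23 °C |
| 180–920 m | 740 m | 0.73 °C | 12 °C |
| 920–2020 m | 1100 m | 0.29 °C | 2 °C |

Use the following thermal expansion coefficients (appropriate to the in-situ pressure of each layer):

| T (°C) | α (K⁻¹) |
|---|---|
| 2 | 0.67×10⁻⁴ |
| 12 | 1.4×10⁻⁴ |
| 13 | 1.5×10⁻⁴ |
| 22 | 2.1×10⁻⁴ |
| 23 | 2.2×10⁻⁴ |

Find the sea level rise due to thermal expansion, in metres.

0.145 m of thermosteric rise

Layer 1 at 23 °C → α = 2.2×10⁻⁴ K⁻¹
Layer 2 at 12 °C → α = 1.4×10⁻⁴ K⁻¹
Layer 3 at 2 °C → α = 0.67×10⁻⁴ K⁻¹
1.2 × 2.2×10⁻⁴ × 180 = 0.04752 m
Layer 2: 0.73 × 1.4×10⁻⁴ × 740 = 0.075628 m
Layer 3: 0.67×10⁻⁴ × 0.29 × 1100 = 0.021373 m
Δh = 0.04752 + 0.075628 + 0.021373 = 0.144521 m ≈ 0.145 m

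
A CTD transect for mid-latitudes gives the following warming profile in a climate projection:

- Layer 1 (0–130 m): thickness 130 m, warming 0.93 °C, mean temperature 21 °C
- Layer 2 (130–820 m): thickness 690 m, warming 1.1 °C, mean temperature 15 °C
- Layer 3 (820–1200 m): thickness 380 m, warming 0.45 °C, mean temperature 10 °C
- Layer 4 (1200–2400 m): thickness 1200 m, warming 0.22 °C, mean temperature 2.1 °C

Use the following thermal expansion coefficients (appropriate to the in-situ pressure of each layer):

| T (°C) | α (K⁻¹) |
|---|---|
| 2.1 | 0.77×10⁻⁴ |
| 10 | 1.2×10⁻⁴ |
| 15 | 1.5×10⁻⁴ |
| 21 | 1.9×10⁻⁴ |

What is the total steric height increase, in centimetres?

Δh = 17.8 cm

Layer 1 at 21 °C → α = 1.9×10⁻⁴ K⁻¹
Layer 2 at 15 °C → α = 1.5×10⁻⁴ K⁻¹
Layer 3 at 10 °C → α = 1.2×10⁻⁴ K⁻¹
Layer 4 at 2.1 °C → α = 0.77×10⁻⁴ K⁻¹
0–130 m: 0.93 × 1.9×10⁻⁴ × 130 = 0.022971 m
130–820 m: 690 × 1.1 × 1.5×10⁻⁴ = 0.11385 m
Layer 3: 0.45 × 1.2×10⁻⁴ × 380 = 0.02052 m
Layer 4: 0.22 × 1200 × 0.77×10⁻⁴ = 0.020328 m
Δh = 0.022971 + 0.11385 + 0.02052 + 0.020328 = 0.177669 m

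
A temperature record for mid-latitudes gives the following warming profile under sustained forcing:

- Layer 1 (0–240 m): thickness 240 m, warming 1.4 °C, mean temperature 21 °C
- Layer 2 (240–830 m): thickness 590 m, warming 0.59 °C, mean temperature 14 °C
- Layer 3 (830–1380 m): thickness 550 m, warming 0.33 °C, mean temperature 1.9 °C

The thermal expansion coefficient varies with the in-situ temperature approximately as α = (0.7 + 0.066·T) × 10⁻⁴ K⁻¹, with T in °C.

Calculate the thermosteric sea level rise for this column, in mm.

142 mm

Layer 1: α = (0.7 + 0.066×21)×10⁻⁴ = 2.086×10⁻⁴ K⁻¹
Layer 2: α = (0.7 + 0.066×14)×10⁻⁴ = 1.624×10⁻⁴ K⁻¹
Layer 3: α = (0.7 + 0.066×1.9)×10⁻⁴ = 0.8254×10⁻⁴ K⁻¹
1.4 × 2.086×10⁻⁴ × 240 = 0.0700896 m
1.624×10⁻⁴ × 590 × 0.59 = 0.05653144 m
0.8254×10⁻⁴ × 0.33 × 550 = 0.01498101 m
Δh = 0.0700896 + 0.05653144 + 0.01498101 = 0.14160205 m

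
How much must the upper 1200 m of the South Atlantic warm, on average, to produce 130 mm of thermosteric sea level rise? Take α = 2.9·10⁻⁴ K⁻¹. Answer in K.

ΔT = Δh/(αH) = 0.13 / (2.9×10⁻⁴ × 1200) ≈ 0.3736 K

0.374 K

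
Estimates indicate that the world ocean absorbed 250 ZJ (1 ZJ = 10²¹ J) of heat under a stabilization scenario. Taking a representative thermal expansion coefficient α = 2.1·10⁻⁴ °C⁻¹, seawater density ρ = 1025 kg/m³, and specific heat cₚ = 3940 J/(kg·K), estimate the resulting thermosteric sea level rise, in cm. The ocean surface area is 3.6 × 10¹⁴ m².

Per unit area: Q = 250×10²¹ / (3.6×10¹⁴) ≈ 6.944×10⁸ J/m²
Δh = αQ/(ρcₚ) = 2.1×10⁻⁴ × 6.944×10⁸ / (1025 × 3940) ≈ 0.036108 m

3.61 cm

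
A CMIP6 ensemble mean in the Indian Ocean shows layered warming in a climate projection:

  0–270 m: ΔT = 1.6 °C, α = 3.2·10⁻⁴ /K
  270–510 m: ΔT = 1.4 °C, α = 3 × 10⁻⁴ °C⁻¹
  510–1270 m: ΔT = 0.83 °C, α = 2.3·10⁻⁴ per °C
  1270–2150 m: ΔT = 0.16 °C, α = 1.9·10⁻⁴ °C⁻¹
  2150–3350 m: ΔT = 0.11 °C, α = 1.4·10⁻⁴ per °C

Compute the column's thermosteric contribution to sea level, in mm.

Δh ≈ 430 mm

Layer 1: 3.2×10⁻⁴ × 1.6 × 270 = 0.13824 m
1.4 × 240 × 3×10⁻⁴ = 0.10080 m
510–1270 m: 0.83 × 760 × 2.3×10⁻⁴ = 0.145084 m
0.16 × 880 × 1.9×10⁻⁴ = 0.026752 m
Layer 5: 0.11 × 1200 × 1.4×10⁻⁴ = 0.01848 m
Δh = 0.13824 + 0.10080 + 0.145084 + 0.026752 + 0.01848 = 0.429356 m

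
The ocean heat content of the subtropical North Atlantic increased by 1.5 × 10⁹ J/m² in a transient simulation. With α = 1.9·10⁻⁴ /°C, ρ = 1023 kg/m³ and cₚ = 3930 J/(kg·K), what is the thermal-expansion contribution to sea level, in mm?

Δh ≈ 70.9 mm

Δh = αQ/(ρcₚ) = 1.9×10⁻⁴ × 1.5×10⁹ / (1023 × 3930) ≈ 0.070889 m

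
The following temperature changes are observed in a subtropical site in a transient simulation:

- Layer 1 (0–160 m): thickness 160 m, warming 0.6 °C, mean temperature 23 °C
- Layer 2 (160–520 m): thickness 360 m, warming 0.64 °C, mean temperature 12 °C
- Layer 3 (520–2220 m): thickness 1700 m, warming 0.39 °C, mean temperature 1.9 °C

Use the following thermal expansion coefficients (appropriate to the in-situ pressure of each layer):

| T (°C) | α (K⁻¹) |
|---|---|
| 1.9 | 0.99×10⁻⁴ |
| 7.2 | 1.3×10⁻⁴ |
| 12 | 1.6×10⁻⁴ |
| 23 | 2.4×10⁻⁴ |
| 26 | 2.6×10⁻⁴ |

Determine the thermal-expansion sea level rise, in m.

Layer 1 at 23 °C → α = 2.4×10⁻⁴ K⁻¹
Layer 2 at 12 °C → α = 1.6×10⁻⁴ K⁻¹
Layer 3 at 1.9 °C → α = 0.99×10⁻⁴ K⁻¹
0–160 m: 0.6 × 2.4×10⁻⁴ × 160 = 0.02304 m
Layer 2: 360 × 1.6×10⁻⁴ × 0.64 = 0.036864 m
520–2220 m: 0.39 × 0.99×10⁻⁴ × 1700 = 0.065637 m
Δh = 0.02304 + 0.036864 + 0.065637 = 0.125541 m

Δh ≈ 0.126 m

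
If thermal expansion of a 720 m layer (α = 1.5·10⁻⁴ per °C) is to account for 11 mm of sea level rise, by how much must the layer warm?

ΔT ≈ 0.10 °C

ΔT = Δh/(αH) = 0.011 / (1.5×10⁻⁴ × 720) ≈ 0.1019 °C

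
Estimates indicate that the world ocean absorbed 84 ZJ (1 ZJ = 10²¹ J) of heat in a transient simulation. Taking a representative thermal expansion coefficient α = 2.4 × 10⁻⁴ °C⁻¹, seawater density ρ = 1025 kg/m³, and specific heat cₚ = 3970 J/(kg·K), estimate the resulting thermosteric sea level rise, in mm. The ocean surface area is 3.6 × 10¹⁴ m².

Δh ≈ 14 mm

Per unit area: Q = 84×10²¹ / (3.6×10¹⁴) ≈ 2.333×10⁸ J/m²
Δh = αQ/(ρcₚ) = 2.4×10⁻⁴ × 2.333×10⁸ / (1025 × 3970) ≈ 0.01376 m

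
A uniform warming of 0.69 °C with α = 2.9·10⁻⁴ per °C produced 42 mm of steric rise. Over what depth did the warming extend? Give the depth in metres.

210 m

H = Δh/(αΔT) = 0.042 / (2.9×10⁻⁴ × 0.69) ≈ 209.9 m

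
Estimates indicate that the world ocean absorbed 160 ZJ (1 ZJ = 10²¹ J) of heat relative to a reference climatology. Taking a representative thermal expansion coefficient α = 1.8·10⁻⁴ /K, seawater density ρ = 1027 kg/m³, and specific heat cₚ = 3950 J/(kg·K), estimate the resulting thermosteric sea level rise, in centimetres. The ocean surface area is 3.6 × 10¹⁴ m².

Per unit area: Q = 160×10²¹ / (3.6×10¹⁴) ≈ 4.444×10⁸ J/m²
Δh = αQ/(ρcₚ) = 1.8×10⁻⁴ × 4.444×10⁸ / (1027 × 3950) ≈ 0.019719 m

about 2.0 cm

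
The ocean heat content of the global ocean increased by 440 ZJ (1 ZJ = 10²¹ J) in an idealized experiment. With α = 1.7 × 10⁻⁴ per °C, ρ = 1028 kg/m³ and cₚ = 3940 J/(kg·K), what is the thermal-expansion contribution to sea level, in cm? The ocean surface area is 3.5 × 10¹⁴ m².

Δh = 5.28 cm

Per unit area: Q = 440×10²¹ / (3.5×10¹⁴) ≈ 1.257×10⁹ J/m²
Δh = αQ/(ρcₚ) = 1.7×10⁻⁴ × 1.257×10⁹ / (1028 × 3940) ≈ 0.052759 m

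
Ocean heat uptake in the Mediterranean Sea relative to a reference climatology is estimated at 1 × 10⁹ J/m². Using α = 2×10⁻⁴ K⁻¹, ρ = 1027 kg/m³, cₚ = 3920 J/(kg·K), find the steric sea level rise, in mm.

Δh = αQ/(ρcₚ) = 2×10⁻⁴ × 1×10⁹ / (1027 × 3920) ≈ 0.049679 m

Δh = 50 mm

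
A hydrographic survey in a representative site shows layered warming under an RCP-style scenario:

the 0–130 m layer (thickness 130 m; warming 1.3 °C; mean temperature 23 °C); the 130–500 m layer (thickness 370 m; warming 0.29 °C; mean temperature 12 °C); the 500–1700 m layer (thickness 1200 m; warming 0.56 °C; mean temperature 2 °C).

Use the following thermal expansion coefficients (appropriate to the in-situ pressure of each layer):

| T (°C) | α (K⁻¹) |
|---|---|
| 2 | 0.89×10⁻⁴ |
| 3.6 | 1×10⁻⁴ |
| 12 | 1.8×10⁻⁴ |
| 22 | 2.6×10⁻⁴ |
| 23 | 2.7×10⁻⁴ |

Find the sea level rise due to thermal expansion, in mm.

125 mm

Layer 1 at 23 °C → α = 2.7×10⁻⁴ K⁻¹
Layer 2 at 12 °C → α = 1.8×10⁻⁴ K⁻¹
Layer 3 at 2 °C → α = 0.89×10⁻⁴ K⁻¹
0–130 m: 130 × 1.3 × 2.7×10⁻⁴ = 0.04563 m
Layer 2: 370 × 1.8×10⁻⁴ × 0.29 = 0.019314 m
1200 × 0.56 × 0.89×10⁻⁴ = 0.059808 m
Δh = 0.04563 + 0.019314 + 0.059808 = 0.124752 m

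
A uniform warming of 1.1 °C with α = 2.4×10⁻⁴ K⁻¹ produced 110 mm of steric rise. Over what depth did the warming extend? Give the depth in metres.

417 m

H = Δh/(αΔT) = 0.11 / (2.4×10⁻⁴ × 1.1) ≈ 416.7 m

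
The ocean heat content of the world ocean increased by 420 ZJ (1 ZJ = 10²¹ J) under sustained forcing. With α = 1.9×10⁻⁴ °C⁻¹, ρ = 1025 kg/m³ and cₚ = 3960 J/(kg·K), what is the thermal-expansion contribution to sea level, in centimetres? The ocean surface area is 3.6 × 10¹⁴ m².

5.46 cm of thermosteric rise

Per unit area: Q = 420×10²¹ / (3.6×10¹⁴) ≈ 1.167×10⁹ J/m²
Δh = αQ/(ρcₚ) = 1.9×10⁻⁴ × 1.167×10⁹ / (1025 × 3960) ≈ 0.054627 m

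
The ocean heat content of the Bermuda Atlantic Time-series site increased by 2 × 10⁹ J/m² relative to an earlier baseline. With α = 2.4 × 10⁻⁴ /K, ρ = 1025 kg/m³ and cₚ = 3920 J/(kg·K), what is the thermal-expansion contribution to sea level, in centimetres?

about 12 cm

Δh = αQ/(ρcₚ) = 2.4×10⁻⁴ × 2×10⁹ / (1025 × 3920) ≈ 0.11946 m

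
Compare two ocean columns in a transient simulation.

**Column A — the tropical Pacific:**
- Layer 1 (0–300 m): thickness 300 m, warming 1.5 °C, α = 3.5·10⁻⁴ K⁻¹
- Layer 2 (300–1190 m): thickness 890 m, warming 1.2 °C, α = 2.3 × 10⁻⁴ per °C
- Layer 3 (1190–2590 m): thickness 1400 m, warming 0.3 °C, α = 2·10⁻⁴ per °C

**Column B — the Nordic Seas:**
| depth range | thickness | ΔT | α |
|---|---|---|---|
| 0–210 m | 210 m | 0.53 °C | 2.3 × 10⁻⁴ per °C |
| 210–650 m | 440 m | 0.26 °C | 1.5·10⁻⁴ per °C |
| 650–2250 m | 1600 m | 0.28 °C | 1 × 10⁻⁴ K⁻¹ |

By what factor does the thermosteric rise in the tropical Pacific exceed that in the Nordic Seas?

A 0–300 m: 1.5 × 3.5×10⁻⁴ × 300 = 0.15750 m
A Layer 2: 1.2 × 2.3×10⁻⁴ × 890 = 0.24564 m
A Layer 3: 1400 × 0.3 × 2×10⁻⁴ = 0.08400 m
A total: 0.48714 m
B Layer 1: 0.53 × 2.3×10⁻⁴ × 210 = 0.025599 m
B 210–650 m: 0.26 × 440 × 1.5×10⁻⁴ = 0.01716 m
B Layer 3: 1×10⁻⁴ × 1600 × 0.28 = 0.04480 m
B total: 0.087559 m
Ratio: 0.48714 / 0.087559 ≈ 5.564

a factor of 5.6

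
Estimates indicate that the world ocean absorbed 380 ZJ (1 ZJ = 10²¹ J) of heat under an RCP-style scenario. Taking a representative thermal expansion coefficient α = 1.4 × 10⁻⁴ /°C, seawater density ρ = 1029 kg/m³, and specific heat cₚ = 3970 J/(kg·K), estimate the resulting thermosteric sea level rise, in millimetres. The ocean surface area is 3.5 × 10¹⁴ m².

Per unit area: Q = 380×10²¹ / (3.5×10¹⁴) ≈ 1.086×10⁹ J/m²
Δh = αQ/(ρcₚ) = 1.4×10⁻⁴ × 1.086×10⁹ / (1029 × 3970) ≈ 0.037218 m

Δh = 37 mm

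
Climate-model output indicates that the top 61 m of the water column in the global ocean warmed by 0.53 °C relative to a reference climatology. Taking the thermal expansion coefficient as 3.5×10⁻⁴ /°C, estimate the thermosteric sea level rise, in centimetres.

1.13 cm of thermosteric rise

Δh = αΔT·H = 3.5×10⁻⁴ × 0.53 × 61 = 0.0113155 m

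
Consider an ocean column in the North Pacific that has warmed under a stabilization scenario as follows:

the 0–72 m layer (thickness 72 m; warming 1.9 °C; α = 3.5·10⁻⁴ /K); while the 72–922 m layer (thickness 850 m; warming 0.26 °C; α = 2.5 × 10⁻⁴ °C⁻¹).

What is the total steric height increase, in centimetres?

about 10 cm

72 × 3.5×10⁻⁴ × 1.9 = 0.04788 m
72–922 m: 0.26 × 2.5×10⁻⁴ × 850 = 0.05525 m
Δh = 0.04788 + 0.05525 = 0.10313 m ≈ 10 cm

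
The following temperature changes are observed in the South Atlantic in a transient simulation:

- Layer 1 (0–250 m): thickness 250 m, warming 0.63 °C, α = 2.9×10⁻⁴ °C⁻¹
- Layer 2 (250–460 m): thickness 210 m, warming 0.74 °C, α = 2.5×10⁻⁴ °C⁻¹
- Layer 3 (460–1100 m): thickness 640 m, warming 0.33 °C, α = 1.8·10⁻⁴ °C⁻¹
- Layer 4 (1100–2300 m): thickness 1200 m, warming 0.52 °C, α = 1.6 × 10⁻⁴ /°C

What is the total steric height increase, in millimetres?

Layer 1: 250 × 0.63 × 2.9×10⁻⁴ = 0.045675 m
210 × 0.74 × 2.5×10⁻⁴ = 0.03885 m
0.33 × 640 × 1.8×10⁻⁴ = 0.038016 m
0.52 × 1200 × 1.6×10⁻⁴ = 0.09984 m
Δh = 0.045675 + 0.03885 + 0.038016 + 0.09984 = 0.222381 m

about 222 mm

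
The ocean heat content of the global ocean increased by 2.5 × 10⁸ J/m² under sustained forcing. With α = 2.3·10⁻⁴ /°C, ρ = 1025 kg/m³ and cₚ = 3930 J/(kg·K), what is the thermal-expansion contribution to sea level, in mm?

Δh = αQ/(ρcₚ) = 2.3×10⁻⁴ × 2.5×10⁸ / (1025 × 3930) ≈ 0.014274 m

14.3 mm of thermosteric rise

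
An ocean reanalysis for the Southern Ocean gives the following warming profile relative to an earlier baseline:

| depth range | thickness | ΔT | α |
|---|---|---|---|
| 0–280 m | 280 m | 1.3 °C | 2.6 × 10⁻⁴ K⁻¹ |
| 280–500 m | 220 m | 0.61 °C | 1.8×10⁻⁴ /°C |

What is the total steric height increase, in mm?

0–280 m: 2.6×10⁻⁴ × 1.3 × 280 = 0.09464 m
Layer 2: 220 × 0.61 × 1.8×10⁻⁴ = 0.024156 m
Δh = 0.09464 + 0.024156 = 0.118796 m ≈ 119 mm

Δh = 119 mm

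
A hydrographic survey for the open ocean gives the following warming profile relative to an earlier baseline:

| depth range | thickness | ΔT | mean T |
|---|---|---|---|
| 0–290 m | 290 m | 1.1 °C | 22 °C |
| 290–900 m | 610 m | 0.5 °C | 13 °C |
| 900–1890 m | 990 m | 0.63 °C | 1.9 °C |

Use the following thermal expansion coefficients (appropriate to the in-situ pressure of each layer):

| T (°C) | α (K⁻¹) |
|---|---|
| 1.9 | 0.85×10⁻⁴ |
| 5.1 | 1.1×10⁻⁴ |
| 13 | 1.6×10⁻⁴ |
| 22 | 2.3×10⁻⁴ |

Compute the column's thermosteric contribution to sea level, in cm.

Layer 1 at 22 °C → α = 2.3×10⁻⁴ K⁻¹
Layer 2 at 13 °C → α = 1.6×10⁻⁴ K⁻¹
Layer 3 at 1.9 °C → α = 0.85×10⁻⁴ K⁻¹
Layer 1: 2.3×10⁻⁴ × 1.1 × 290 = 0.07337 m
290–900 m: 0.5 × 1.6×10⁻⁴ × 610 = 0.04880 m
0.85×10⁻⁴ × 990 × 0.63 = 0.0530145 m
Δh = 0.07337 + 0.04880 + 0.0530145 = 0.1751845 m

Δh = 17.5 cm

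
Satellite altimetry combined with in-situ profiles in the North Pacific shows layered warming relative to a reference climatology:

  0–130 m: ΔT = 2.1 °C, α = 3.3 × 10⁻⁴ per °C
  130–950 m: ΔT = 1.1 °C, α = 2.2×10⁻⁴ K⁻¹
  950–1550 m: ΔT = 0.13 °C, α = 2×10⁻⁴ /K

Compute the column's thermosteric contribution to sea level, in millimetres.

Layer 1: 2.1 × 3.3×10⁻⁴ × 130 = 0.09009 m
Layer 2: 2.2×10⁻⁴ × 1.1 × 820 = 0.19844 m
950–1550 m: 0.13 × 2×10⁻⁴ × 600 = 0.01560 m
Δh = 0.09009 + 0.19844 + 0.01560 = 0.30413 m

300 mm of thermosteric rise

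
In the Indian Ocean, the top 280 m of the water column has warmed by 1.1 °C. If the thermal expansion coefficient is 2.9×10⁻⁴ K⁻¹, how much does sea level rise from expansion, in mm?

Δh ≈ 89.3 mm

Δh = αΔT·H = 2.9×10⁻⁴ × 1.1 × 280 = 0.08932 m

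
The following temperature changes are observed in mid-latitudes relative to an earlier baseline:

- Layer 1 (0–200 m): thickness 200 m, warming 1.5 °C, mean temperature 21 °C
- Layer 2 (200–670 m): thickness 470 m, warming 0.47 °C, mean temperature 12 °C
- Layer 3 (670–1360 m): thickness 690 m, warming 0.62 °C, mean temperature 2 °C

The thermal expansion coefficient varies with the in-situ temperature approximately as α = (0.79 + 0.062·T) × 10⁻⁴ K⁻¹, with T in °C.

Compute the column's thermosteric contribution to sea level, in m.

Layer 1: α = (0.79 + 0.062×21)×10⁻⁴ = 2.092×10⁻⁴ K⁻¹
Layer 2: α = (0.79 + 0.062×12)×10⁻⁴ = 1.534×10⁻⁴ K⁻¹
Layer 3: α = (0.79 + 0.062×2)×10⁻⁴ = 0.914×10⁻⁴ K⁻¹
0–200 m: 200 × 2.092×10⁻⁴ × 1.5 = 0.06276 m
200–670 m: 0.47 × 470 × 1.534×10⁻⁴ = 0.03388606 m
Layer 3: 0.62 × 0.914×10⁻⁴ × 690 = 0.03910092 m
Δh = 0.06276 + 0.03388606 + 0.03910092 = 0.13574698 m

0.14 m of thermosteric rise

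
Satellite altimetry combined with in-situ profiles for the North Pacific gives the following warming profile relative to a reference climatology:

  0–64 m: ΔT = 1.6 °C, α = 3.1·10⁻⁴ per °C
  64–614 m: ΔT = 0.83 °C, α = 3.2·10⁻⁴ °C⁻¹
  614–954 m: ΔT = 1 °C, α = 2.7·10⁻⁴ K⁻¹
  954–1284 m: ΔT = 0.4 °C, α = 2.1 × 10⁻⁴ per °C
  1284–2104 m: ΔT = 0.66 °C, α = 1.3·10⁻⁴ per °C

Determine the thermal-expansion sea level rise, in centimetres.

37 cm of thermosteric rise

Layer 1: 1.6 × 3.1×10⁻⁴ × 64 = 0.031744 m
Layer 2: 550 × 0.83 × 3.2×10⁻⁴ = 0.14608 m
Layer 3: 2.7×10⁻⁴ × 1 × 340 = 0.09180 m
Layer 4: 330 × 2.1×10⁻⁴ × 0.4 = 0.02772 m
1284–2104 m: 820 × 0.66 × 1.3×10⁻⁴ = 0.070356 m
Δh = 0.031744 + 0.14608 + 0.09180 + 0.02772 + 0.070356 = 0.36770 m ≈ 37 cm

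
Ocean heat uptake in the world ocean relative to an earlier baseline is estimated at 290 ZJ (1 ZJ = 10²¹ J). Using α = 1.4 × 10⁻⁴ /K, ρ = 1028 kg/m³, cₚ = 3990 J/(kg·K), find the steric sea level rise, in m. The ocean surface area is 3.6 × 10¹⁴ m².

Per unit area: Q = 290×10²¹ / (3.6×10¹⁴) ≈ 8.056×10⁸ J/m²
Δh = αQ/(ρcₚ) = 1.4×10⁻⁴ × 8.056×10⁸ / (1028 × 3990) ≈ 0.027497 m

about 0.0275 m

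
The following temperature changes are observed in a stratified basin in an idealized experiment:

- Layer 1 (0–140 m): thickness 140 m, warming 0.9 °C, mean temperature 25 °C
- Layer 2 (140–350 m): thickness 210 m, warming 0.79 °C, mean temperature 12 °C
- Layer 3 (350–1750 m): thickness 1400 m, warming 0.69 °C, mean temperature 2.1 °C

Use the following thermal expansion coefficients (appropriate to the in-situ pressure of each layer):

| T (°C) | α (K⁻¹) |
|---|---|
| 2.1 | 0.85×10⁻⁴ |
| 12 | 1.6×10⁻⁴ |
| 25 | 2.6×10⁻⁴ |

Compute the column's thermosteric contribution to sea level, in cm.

14.1 cm

Layer 1 at 25 °C → α = 2.6×10⁻⁴ K⁻¹
Layer 2 at 12 °C → α = 1.6×10⁻⁴ K⁻¹
Layer 3 at 2.1 °C → α = 0.85×10⁻⁴ K⁻¹
Layer 1: 0.9 × 140 × 2.6×10⁻⁴ = 0.03276 m
140–350 m: 0.79 × 1.6×10⁻⁴ × 210 = 0.026544 m
Layer 3: 0.69 × 0.85×10⁻⁴ × 1400 = 0.08211 m
Δh = 0.03276 + 0.026544 + 0.08211 = 0.141414 m ≈ 14.1 cm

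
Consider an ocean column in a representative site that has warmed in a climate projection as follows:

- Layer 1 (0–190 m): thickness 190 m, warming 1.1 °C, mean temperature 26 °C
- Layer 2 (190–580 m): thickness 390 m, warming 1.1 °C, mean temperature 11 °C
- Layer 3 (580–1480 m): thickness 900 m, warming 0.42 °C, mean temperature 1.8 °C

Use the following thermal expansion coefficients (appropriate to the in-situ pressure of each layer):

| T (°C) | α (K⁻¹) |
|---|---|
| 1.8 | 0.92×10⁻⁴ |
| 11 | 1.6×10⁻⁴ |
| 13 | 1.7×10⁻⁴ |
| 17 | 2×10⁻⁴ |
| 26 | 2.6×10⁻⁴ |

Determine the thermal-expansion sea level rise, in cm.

about 15.8 cm

Layer 1 at 26 °C → α = 2.6×10⁻⁴ K⁻¹
Layer 2 at 11 °C → α = 1.6×10⁻⁴ K⁻¹
Layer 3 at 1.8 °C → α = 0.92×10⁻⁴ K⁻¹
Layer 1: 190 × 1.1 × 2.6×10⁻⁴ = 0.05434 m
Layer 2: 1.6×10⁻⁴ × 390 × 1.1 = 0.06864 m
900 × 0.92×10⁻⁴ × 0.42 = 0.034776 m
Δh = 0.05434 + 0.06864 + 0.034776 = 0.157756 m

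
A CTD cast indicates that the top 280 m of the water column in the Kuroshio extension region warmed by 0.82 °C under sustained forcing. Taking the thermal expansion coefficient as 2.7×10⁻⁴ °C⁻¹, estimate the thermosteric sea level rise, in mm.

Δh = αΔT·H = 2.7×10⁻⁴ × 0.82 × 280 = 0.061992 m

Δh = 62.0 mm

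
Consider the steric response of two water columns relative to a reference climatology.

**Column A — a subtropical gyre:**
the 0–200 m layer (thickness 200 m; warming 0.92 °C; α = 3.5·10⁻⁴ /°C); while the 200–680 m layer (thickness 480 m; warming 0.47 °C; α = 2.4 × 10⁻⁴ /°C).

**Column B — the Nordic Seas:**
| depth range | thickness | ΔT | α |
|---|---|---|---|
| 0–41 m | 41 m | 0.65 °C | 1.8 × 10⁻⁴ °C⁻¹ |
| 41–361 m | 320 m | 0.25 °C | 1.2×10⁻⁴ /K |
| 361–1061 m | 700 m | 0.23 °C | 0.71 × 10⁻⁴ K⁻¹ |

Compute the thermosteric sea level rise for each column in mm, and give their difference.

A 200 × 0.92 × 3.5×10⁻⁴ = 0.06440 m
A 200–680 m: 0.47 × 2.4×10⁻⁴ × 480 = 0.054144 m
A total: 0.118544 m
B 1.8×10⁻⁴ × 0.65 × 41 = 0.004797 m
B Layer 2: 0.25 × 320 × 1.2×10⁻⁴ = 0.00960 m
B Layer 3: 0.23 × 0.71×10⁻⁴ × 700 = 0.011431 m
B total: 0.025828 m
Difference: 0.118544 − 0.025828 = 0.092716 m

Δh_A ≈ 119 mm, Δh_B ≈ 25.8 mm; difference ≈ 92.7 mm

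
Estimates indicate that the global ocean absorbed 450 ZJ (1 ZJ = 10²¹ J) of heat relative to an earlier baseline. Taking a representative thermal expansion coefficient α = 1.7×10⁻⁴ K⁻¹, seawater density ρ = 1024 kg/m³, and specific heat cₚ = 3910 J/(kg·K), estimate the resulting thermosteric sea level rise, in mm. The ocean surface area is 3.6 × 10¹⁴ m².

Per unit area: Q = 450×10²¹ / (3.6×10¹⁴) = 1.25×10⁹ J/m²
Δh = αQ/(ρcₚ) = 1.7×10⁻⁴ × 1.25×10⁹ / (1024 × 3910) ≈ 0.053074 m

53 mm of thermosteric rise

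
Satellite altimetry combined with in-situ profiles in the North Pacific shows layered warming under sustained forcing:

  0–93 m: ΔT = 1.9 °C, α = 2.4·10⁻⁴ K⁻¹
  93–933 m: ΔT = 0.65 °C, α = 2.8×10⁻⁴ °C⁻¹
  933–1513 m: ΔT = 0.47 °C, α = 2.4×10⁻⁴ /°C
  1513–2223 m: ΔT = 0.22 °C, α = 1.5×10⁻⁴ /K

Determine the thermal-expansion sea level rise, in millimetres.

0–93 m: 2.4×10⁻⁴ × 93 × 1.9 = 0.042408 m
2.8×10⁻⁴ × 840 × 0.65 = 0.15288 m
933–1513 m: 2.4×10⁻⁴ × 580 × 0.47 = 0.065424 m
0.22 × 710 × 1.5×10⁻⁴ = 0.02343 m
Δh = 0.042408 + 0.15288 + 0.065424 + 0.02343 = 0.284142 m

284 mm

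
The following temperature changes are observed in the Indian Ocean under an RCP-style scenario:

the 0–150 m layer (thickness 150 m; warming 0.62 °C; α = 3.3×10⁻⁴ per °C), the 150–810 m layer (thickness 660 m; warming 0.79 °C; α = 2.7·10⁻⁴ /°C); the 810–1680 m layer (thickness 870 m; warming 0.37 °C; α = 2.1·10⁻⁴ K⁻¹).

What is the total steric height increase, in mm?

239 mm

3.3×10⁻⁴ × 0.62 × 150 = 0.03069 m
Layer 2: 660 × 2.7×10⁻⁴ × 0.79 = 0.140778 m
Layer 3: 870 × 0.37 × 2.1×10⁻⁴ = 0.067599 m
Δh = 0.03069 + 0.140778 + 0.067599 = 0.239067 m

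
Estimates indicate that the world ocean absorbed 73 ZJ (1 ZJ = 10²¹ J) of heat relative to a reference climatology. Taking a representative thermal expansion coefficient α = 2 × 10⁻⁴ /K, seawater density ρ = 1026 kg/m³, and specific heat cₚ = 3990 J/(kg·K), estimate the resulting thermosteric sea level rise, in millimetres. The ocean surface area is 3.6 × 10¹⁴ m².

Per unit area: Q = 73×10²¹ / (3.6×10¹⁴) ≈ 2.028×10⁸ J/m²
Δh = αQ/(ρcₚ) = 2×10⁻⁴ × 2.028×10⁸ / (1026 × 3990) ≈ 0.0099078 m

9.91 mm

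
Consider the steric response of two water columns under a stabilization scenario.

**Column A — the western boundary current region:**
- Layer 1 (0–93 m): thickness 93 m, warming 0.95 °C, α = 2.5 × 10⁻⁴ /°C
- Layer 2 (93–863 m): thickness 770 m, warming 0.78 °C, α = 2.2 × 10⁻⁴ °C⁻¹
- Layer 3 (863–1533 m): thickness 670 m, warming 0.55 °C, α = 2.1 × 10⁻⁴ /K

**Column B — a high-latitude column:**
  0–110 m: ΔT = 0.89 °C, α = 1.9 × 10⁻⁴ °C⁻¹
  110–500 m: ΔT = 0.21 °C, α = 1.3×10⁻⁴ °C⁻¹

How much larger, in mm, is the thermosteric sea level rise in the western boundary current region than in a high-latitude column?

200 mm

A 0–93 m: 93 × 0.95 × 2.5×10⁻⁴ = 0.0220875 m
A 770 × 0.78 × 2.2×10⁻⁴ = 0.132132 m
A 863–1533 m: 0.55 × 2.1×10⁻⁴ × 670 = 0.077385 m
A total: 0.2316045 m
B Layer 1: 1.9×10⁻⁴ × 110 × 0.89 = 0.018601 m
B 110–500 m: 1.3×10⁻⁴ × 0.21 × 390 = 0.010647 m
B total: 0.029248 m
Difference: 0.2316045 − 0.029248 = 0.2023565 m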